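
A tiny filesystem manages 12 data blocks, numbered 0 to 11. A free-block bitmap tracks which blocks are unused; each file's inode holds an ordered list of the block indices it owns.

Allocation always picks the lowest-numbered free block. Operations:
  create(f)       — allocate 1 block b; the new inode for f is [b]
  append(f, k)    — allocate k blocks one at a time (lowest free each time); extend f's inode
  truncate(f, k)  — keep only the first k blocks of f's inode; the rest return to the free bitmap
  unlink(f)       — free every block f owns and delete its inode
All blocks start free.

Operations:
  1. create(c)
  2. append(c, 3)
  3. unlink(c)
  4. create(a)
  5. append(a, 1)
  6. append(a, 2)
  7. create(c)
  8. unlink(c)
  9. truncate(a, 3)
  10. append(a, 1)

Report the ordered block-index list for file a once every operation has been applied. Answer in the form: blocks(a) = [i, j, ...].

[1] create(c) — c=0 (map F...........)
[2] append(c, 3) — c=0,1,2,3 (map FFFF........)
[3] unlink(c) —  (map ............)
[4] create(a) — a=0 (map F...........)
[5] append(a, 1) — a=0,1 (map FF..........)
[6] append(a, 2) — a=0,1,2,3 (map FFFF........)
[7] create(c) — a=0,1,2,3 c=4 (map FFFFF.......)
[8] unlink(c) — a=0,1,2,3 (map FFFF........)
[9] truncate(a, 3) — a=0,1,2 (map FFF.........)
[10] append(a, 1) — a=0,1,2,3 (map FFFF........)

blocks(a) = [0, 1, 2, 3]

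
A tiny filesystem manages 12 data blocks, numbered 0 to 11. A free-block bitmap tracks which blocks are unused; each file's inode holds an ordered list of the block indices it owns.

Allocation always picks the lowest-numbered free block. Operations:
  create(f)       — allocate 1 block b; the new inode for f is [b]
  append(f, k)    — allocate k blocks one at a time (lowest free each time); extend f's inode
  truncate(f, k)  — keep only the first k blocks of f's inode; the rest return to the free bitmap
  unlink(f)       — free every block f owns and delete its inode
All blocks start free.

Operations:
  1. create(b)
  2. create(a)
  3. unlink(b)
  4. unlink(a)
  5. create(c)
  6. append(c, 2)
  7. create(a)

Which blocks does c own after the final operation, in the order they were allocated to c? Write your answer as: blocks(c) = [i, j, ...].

blocks(c) = [0, 1, 2]

[1] create(b) — b=0 (map F...........)
[2] create(a) — a=1 b=0 (map FF..........)
[3] unlink(b) — a=1 (map .F..........)
[4] unlink(a) —  (map ............)
[5] create(c) — c=0 (map F...........)
[6] append(c, 2) — c=0,1,2 (map FFF.........)
[7] create(a) — a=3 c=0,1,2 (map FFFF........)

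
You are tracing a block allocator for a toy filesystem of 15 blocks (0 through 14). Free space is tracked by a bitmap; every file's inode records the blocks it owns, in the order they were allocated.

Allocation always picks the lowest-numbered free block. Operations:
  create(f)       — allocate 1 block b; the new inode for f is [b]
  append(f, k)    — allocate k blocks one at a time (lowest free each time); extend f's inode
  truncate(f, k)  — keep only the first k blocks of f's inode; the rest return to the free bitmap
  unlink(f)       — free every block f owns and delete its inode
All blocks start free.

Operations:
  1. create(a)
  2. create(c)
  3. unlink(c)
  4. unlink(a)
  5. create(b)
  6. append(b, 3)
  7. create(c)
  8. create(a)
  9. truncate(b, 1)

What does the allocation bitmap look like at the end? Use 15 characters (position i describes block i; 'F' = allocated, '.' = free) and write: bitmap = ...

create(a): bitmap=F.............. | a=[0]
create(c): bitmap=FF............. | a=[0] c=[1]
unlink(c): bitmap=F.............. | a=[0]
unlink(a): bitmap=............... | 
create(b): bitmap=F.............. | b=[0]
append(b, 3): bitmap=FFFF........... | b=[0, 1, 2, 3]
create(c): bitmap=FFFFF.......... | b=[0, 1, 2, 3] c=[4]
create(a): bitmap=FFFFFF......... | a=[5] b=[0, 1, 2, 3] c=[4]
truncate(b, 1): bitmap=F...FF......... | a=[5] b=[0] c=[4]

bitmap = F...FF.........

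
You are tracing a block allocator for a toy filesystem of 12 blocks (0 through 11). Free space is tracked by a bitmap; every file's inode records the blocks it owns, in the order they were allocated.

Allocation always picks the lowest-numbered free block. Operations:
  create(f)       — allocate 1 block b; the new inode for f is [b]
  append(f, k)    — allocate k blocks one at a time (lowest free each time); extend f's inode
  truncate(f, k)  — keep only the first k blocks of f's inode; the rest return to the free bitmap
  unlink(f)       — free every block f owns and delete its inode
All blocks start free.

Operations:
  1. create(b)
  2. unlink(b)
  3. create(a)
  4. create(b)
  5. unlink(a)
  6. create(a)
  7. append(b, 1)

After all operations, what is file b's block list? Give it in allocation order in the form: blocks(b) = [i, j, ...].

create(b): bitmap=F........... | b=[0]
unlink(b): bitmap=............ | 
create(a): bitmap=F........... | a=[0]
create(b): bitmap=FF.......... | a=[0] b=[1]
unlink(a): bitmap=.F.......... | b=[1]
create(a): bitmap=FF.......... | a=[0] b=[1]
append(b, 1): bitmap=FFF......... | a=[0] b=[1, 2]

blocks(b) = [1, 2]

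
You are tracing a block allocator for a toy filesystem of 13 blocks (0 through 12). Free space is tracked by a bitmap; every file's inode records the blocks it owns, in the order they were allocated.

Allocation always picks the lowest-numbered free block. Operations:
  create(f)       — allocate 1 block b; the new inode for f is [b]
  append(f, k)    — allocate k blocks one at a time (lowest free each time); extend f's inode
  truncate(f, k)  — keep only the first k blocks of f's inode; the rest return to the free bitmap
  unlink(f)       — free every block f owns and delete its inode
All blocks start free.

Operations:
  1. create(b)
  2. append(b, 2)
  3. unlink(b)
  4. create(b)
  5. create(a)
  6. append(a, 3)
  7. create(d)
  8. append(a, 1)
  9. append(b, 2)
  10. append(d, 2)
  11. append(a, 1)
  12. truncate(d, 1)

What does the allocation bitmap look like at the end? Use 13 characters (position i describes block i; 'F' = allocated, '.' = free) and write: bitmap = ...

  1. create(b)  ⇒  F............  {b→[0]}
  2. append(b, 2)  ⇒  FFF..........  {b→[0, 1, 2]}
  3. unlink(b)  ⇒  .............  {}
  4. create(b)  ⇒  F............  {b→[0]}
  5. create(a)  ⇒  FF...........  {a→[1]; b→[0]}
  6. append(a, 3)  ⇒  FFFFF........  {a→[1, 2, 3, 4]; b→[0]}
  7. create(d)  ⇒  FFFFFF.......  {a→[1, 2, 3, 4]; b→[0]; d→[5]}
  8. append(a, 1)  ⇒  FFFFFFF......  {a→[1, 2, 3, 4, 6]; b→[0]; d→[5]}
  9. append(b, 2)  ⇒  FFFFFFFFF....  {a→[1, 2, 3, 4, 6]; b→[0, 7, 8]; d→[5]}
  10. append(d, 2)  ⇒  FFFFFFFFFFF..  {a→[1, 2, 3, 4, 6]; b→[0, 7, 8]; d→[5, 9, 10]}
  11. append(a, 1)  ⇒  FFFFFFFFFFFF.  {a→[1, 2, 3, 4, 6, 11]; b→[0, 7, 8]; d→[5, 9, 10]}
  12. truncate(d, 1)  ⇒  FFFFFFFFF..F.  {a→[1, 2, 3, 4, 6, 11]; b→[0, 7, 8]; d→[5]}

bitmap = FFFFFFFFF..F.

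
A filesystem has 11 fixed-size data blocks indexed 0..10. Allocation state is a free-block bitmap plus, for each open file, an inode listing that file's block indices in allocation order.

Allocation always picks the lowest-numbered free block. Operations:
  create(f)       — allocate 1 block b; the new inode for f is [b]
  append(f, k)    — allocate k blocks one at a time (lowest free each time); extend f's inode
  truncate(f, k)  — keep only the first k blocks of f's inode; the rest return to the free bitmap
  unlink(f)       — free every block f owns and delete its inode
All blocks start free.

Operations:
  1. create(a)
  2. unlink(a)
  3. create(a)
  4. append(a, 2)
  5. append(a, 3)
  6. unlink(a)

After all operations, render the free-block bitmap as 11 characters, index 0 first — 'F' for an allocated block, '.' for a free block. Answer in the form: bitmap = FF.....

bitmap = ...........

  1. create(a)  ⇒  F..........  {a→[0]}
  2. unlink(a)  ⇒  ...........  {}
  3. create(a)  ⇒  F..........  {a→[0]}
  4. append(a, 2)  ⇒  FFF........  {a→[0, 1, 2]}
  5. append(a, 3)  ⇒  FFFFFF.....  {a→[0, 1, 2, 3, 4, 5]}
  6. unlink(a)  ⇒  ...........  {}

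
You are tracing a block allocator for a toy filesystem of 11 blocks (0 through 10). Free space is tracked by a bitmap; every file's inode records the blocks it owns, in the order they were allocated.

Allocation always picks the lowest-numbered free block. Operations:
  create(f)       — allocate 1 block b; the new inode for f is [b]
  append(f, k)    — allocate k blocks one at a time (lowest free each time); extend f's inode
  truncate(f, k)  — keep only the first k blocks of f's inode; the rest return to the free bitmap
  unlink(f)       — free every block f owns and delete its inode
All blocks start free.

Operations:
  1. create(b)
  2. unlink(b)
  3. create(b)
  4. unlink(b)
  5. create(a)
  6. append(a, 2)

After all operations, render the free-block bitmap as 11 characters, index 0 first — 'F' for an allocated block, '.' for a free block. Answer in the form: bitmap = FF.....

after create(b) → b:[0]  free=[F..........]
after unlink(b) →   free=[...........]
after create(b) → b:[0]  free=[F..........]
after unlink(b) →   free=[...........]
after create(a) → a:[0]  free=[F..........]
after append(a, 2) → a:[0, 1, 2]  free=[FFF........]

bitmap = FFF........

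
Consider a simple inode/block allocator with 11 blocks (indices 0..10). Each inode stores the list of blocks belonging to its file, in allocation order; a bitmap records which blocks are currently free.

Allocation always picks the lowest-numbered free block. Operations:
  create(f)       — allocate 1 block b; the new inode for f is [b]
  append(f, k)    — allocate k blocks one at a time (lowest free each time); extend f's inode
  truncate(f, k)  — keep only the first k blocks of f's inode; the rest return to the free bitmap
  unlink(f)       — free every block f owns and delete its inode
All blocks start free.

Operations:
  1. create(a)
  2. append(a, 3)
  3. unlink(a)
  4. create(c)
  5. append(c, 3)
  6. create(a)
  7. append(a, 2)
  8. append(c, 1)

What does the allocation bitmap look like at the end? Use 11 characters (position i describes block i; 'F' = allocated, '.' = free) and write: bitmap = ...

[1] create(a) — a=0 (map F..........)
[2] append(a, 3) — a=0,1,2,3 (map FFFF.......)
[3] unlink(a) —  (map ...........)
[4] create(c) — c=0 (map F..........)
[5] append(c, 3) — c=0,1,2,3 (map FFFF.......)
[6] create(a) — a=4 c=0,1,2,3 (map FFFFF......)
[7] append(a, 2) — a=4,5,6 c=0,1,2,3 (map FFFFFFF....)
[8] append(c, 1) — a=4,5,6 c=0,1,2,3,7 (map FFFFFFFF...)

bitmap = FFFFFFFF...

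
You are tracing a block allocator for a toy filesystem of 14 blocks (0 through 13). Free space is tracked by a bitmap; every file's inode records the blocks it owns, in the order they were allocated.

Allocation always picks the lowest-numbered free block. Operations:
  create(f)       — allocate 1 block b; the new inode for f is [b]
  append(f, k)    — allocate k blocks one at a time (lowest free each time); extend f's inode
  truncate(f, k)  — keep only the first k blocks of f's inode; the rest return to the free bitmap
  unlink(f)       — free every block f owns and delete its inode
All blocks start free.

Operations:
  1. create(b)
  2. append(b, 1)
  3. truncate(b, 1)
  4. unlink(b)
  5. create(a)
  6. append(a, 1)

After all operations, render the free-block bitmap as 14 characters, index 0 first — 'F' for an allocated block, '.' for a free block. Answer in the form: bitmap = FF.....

after create(b) → b:[0]  free=[F.............]
after append(b, 1) → b:[0, 1]  free=[FF............]
after truncate(b, 1) → b:[0]  free=[F.............]
after unlink(b) →   free=[..............]
after create(a) → a:[0]  free=[F.............]
after append(a, 1) → a:[0, 1]  free=[FF............]

bitmap = FF............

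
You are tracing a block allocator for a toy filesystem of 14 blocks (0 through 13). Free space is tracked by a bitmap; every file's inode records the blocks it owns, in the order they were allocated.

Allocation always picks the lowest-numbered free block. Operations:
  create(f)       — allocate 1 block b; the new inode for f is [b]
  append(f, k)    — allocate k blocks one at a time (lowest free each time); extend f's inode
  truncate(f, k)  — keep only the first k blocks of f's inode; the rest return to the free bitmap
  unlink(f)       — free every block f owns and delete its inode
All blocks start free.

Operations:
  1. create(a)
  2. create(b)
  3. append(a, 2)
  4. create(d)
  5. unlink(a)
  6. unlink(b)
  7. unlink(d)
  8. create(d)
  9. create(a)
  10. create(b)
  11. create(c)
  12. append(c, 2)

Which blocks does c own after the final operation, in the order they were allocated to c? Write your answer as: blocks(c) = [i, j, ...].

blocks(c) = [3, 4, 5]

  1. create(a)  ⇒  F.............  {a→[0]}
  2. create(b)  ⇒  FF............  {a→[0]; b→[1]}
  3. append(a, 2)  ⇒  FFFF..........  {a→[0, 2, 3]; b→[1]}
  4. create(d)  ⇒  FFFFF.........  {a→[0, 2, 3]; b→[1]; d→[4]}
  5. unlink(a)  ⇒  .F..F.........  {b→[1]; d→[4]}
  6. unlink(b)  ⇒  ....F.........  {d→[4]}
  7. unlink(d)  ⇒  ..............  {}
  8. create(d)  ⇒  F.............  {d→[0]}
  9. create(a)  ⇒  FF............  {a→[1]; d→[0]}
  10. create(b)  ⇒  FFF...........  {a→[1]; b→[2]; d→[0]}
  11. create(c)  ⇒  FFFF..........  {a→[1]; b→[2]; c→[3]; d→[0]}
  12. append(c, 2)  ⇒  FFFFFF........  {a→[1]; b→[2]; c→[3, 4, 5]; d→[0]}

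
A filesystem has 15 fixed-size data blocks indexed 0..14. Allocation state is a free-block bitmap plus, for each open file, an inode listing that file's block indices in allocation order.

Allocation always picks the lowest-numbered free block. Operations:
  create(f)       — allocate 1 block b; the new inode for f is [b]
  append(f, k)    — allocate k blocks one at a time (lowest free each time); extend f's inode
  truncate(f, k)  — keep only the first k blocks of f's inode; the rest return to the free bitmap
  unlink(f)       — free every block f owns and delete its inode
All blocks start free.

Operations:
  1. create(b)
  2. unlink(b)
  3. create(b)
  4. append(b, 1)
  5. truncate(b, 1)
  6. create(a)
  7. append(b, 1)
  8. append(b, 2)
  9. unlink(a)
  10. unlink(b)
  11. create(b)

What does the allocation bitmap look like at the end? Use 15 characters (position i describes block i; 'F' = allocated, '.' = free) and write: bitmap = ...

create(b): bitmap=F.............. | b=[0]
unlink(b): bitmap=............... | 
create(b): bitmap=F.............. | b=[0]
append(b, 1): bitmap=FF............. | b=[0, 1]
truncate(b, 1): bitmap=F.............. | b=[0]
create(a): bitmap=FF............. | a=[1] b=[0]
append(b, 1): bitmap=FFF............ | a=[1] b=[0, 2]
append(b, 2): bitmap=FFFFF.......... | a=[1] b=[0, 2, 3, 4]
unlink(a): bitmap=F.FFF.......... | b=[0, 2, 3, 4]
unlink(b): bitmap=............... | 
create(b): bitmap=F.............. | b=[0]

bitmap = F..............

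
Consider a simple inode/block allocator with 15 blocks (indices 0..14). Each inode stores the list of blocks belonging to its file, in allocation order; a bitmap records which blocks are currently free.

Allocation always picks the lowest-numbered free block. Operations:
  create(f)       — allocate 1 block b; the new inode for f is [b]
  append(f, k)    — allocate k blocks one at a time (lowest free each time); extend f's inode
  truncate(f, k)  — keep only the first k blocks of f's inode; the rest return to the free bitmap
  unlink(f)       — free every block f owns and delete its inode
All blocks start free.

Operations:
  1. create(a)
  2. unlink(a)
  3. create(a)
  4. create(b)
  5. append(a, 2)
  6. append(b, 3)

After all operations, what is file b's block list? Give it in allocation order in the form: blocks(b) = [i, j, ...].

blocks(b) = [1, 4, 5, 6]

[1] create(a) — a=0 (map F..............)
[2] unlink(a) —  (map ...............)
[3] create(a) — a=0 (map F..............)
[4] create(b) — a=0 b=1 (map FF.............)
[5] append(a, 2) — a=0,2,3 b=1 (map FFFF...........)
[6] append(b, 3) — a=0,2,3 b=1,4,5,6 (map FFFFFFF........)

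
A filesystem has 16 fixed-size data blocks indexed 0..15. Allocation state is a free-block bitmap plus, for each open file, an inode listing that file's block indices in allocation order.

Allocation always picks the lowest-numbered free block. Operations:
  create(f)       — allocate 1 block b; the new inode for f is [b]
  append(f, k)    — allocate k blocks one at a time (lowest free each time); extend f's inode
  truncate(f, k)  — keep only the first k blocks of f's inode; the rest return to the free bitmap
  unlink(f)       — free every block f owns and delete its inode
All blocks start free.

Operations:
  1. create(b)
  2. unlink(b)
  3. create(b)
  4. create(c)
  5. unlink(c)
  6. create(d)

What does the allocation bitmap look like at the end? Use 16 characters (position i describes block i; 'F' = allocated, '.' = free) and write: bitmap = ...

after create(b) → b:[0]  free=[F...............]
after unlink(b) →   free=[................]
after create(b) → b:[0]  free=[F...............]
after create(c) → b:[0], c:[1]  free=[FF..............]
after unlink(c) → b:[0]  free=[F...............]
after create(d) → b:[0], d:[1]  free=[FF..............]

bitmap = FF..............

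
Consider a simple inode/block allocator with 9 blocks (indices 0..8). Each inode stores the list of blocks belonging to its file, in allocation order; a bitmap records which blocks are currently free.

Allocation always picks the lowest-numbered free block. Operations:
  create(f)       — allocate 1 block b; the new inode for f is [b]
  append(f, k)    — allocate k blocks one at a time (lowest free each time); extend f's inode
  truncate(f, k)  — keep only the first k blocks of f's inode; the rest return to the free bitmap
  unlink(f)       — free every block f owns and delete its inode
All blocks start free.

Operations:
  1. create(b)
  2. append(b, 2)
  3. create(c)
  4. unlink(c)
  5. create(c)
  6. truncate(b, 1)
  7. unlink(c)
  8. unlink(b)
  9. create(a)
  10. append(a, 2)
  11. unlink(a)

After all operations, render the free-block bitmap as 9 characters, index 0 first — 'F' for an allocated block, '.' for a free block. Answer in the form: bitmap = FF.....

bitmap = .........

[1] create(b) — b=0 (map F........)
[2] append(b, 2) — b=0,1,2 (map FFF......)
[3] create(c) — b=0,1,2 c=3 (map FFFF.....)
[4] unlink(c) — b=0,1,2 (map FFF......)
[5] create(c) — b=0,1,2 c=3 (map FFFF.....)
[6] truncate(b, 1) — b=0 c=3 (map F..F.....)
[7] unlink(c) — b=0 (map F........)
[8] unlink(b) —  (map .........)
[9] create(a) — a=0 (map F........)
[10] append(a, 2) — a=0,1,2 (map FFF......)
[11] unlink(a) —  (map .........)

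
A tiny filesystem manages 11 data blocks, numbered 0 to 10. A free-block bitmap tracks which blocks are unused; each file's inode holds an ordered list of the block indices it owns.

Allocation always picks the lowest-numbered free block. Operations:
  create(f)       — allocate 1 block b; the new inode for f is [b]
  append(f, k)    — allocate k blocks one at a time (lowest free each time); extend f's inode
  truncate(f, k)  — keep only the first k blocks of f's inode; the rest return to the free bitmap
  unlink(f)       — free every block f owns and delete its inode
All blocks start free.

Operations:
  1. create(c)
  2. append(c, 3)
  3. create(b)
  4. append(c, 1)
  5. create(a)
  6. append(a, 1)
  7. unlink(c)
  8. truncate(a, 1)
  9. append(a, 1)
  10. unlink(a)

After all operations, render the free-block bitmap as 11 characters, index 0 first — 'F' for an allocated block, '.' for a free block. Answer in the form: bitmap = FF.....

bitmap = ....F......

[1] create(c) — c=0 (map F..........)
[2] append(c, 3) — c=0,1,2,3 (map FFFF.......)
[3] create(b) — b=4 c=0,1,2,3 (map FFFFF......)
[4] append(c, 1) — b=4 c=0,1,2,3,5 (map FFFFFF.....)
[5] create(a) — a=6 b=4 c=0,1,2,3,5 (map FFFFFFF....)
[6] append(a, 1) — a=6,7 b=4 c=0,1,2,3,5 (map FFFFFFFF...)
[7] unlink(c) — a=6,7 b=4 (map ....F.FF...)
[8] truncate(a, 1) — a=6 b=4 (map ....F.F....)
[9] append(a, 1) — a=6,0 b=4 (map F...F.F....)
[10] unlink(a) — b=4 (map ....F......)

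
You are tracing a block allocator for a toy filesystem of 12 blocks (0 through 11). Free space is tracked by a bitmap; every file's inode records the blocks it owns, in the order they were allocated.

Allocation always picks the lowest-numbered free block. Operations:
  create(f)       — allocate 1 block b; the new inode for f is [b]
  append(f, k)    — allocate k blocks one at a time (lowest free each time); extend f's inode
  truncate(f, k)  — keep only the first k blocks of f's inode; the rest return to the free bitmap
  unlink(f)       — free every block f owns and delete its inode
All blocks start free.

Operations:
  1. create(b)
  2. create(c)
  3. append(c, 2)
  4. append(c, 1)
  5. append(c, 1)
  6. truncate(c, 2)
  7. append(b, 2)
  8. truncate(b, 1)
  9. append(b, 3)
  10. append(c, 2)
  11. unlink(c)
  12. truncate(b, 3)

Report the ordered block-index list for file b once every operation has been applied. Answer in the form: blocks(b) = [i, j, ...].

  1. create(b)  ⇒  F...........  {b→[0]}
  2. create(c)  ⇒  FF..........  {b→[0]; c→[1]}
  3. append(c, 2)  ⇒  FFFF........  {b→[0]; c→[1, 2, 3]}
  4. append(c, 1)  ⇒  FFFFF.......  {b→[0]; c→[1, 2, 3, 4]}
  5. append(c, 1)  ⇒  FFFFFF......  {b→[0]; c→[1, 2, 3, 4, 5]}
  6. truncate(c, 2)  ⇒  FFF.........  {b→[0]; c→[1, 2]}
  7. append(b, 2)  ⇒  FFFFF.......  {b→[0, 3, 4]; c→[1, 2]}
  8. truncate(b, 1)  ⇒  FFF.........  {b→[0]; c→[1, 2]}
  9. append(b, 3)  ⇒  FFFFFF......  {b→[0, 3, 4, 5]; c→[1, 2]}
  10. append(c, 2)  ⇒  FFFFFFFF....  {b→[0, 3, 4, 5]; c→[1, 2, 6, 7]}
  11. unlink(c)  ⇒  F..FFF......  {b→[0, 3, 4, 5]}
  12. truncate(b, 3)  ⇒  F..FF.......  {b→[0, 3, 4]}

blocks(b) = [0, 3, 4]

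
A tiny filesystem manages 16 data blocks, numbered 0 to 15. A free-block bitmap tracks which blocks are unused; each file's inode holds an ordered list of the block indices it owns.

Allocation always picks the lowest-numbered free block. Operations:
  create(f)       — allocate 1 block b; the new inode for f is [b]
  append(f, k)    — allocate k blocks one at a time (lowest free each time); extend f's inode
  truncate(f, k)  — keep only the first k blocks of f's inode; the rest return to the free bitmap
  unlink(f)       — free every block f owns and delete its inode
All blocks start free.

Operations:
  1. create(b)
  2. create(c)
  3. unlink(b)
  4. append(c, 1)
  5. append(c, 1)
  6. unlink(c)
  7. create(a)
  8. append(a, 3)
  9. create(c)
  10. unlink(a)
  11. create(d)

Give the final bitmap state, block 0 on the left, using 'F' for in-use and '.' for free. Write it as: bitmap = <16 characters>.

bitmap = F...F...........

create(b): bitmap=F............... | b=[0]
create(c): bitmap=FF.............. | b=[0] c=[1]
unlink(b): bitmap=.F.............. | c=[1]
append(c, 1): bitmap=FF.............. | c=[1, 0]
append(c, 1): bitmap=FFF............. | c=[1, 0, 2]
unlink(c): bitmap=................ | 
create(a): bitmap=F............... | a=[0]
append(a, 3): bitmap=FFFF............ | a=[0, 1, 2, 3]
create(c): bitmap=FFFFF........... | a=[0, 1, 2, 3] c=[4]
unlink(a): bitmap=....F........... | c=[4]
create(d): bitmap=F...F........... | c=[4] d=[0]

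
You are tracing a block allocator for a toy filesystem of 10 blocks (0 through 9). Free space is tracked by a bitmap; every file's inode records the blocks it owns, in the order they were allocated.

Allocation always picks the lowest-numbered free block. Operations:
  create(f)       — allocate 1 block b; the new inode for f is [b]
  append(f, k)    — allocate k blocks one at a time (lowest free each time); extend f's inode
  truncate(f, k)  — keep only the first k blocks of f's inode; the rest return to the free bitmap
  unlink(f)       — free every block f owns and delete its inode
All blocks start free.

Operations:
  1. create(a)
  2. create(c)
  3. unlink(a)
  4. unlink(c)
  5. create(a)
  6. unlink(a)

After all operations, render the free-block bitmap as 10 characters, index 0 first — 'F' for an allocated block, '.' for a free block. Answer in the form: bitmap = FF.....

  1. create(a)  ⇒  F.........  {a→[0]}
  2. create(c)  ⇒  FF........  {a→[0]; c→[1]}
  3. unlink(a)  ⇒  .F........  {c→[1]}
  4. unlink(c)  ⇒  ..........  {}
  5. create(a)  ⇒  F.........  {a→[0]}
  6. unlink(a)  ⇒  ..........  {}

bitmap = ..........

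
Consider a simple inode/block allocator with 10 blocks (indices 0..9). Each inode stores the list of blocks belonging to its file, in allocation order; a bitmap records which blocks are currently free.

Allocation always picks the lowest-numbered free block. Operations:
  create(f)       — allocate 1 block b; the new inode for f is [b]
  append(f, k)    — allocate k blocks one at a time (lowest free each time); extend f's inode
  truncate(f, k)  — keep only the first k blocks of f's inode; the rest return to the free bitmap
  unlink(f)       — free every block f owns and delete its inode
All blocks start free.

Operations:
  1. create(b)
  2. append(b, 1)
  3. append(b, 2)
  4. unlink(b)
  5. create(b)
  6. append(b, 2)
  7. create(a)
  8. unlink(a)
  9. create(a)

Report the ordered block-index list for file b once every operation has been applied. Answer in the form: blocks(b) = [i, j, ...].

  1. create(b)  ⇒  F.........  {b→[0]}
  2. append(b, 1)  ⇒  FF........  {b→[0, 1]}
  3. append(b, 2)  ⇒  FFFF......  {b→[0, 1, 2, 3]}
  4. unlink(b)  ⇒  ..........  {}
  5. create(b)  ⇒  F.........  {b→[0]}
  6. append(b, 2)  ⇒  FFF.......  {b→[0, 1, 2]}
  7. create(a)  ⇒  FFFF......  {a→[3]; b→[0, 1, 2]}
  8. unlink(a)  ⇒  FFF.......  {b→[0, 1, 2]}
  9. create(a)  ⇒  FFFF......  {a→[3]; b→[0, 1, 2]}

blocks(b) = [0, 1, 2]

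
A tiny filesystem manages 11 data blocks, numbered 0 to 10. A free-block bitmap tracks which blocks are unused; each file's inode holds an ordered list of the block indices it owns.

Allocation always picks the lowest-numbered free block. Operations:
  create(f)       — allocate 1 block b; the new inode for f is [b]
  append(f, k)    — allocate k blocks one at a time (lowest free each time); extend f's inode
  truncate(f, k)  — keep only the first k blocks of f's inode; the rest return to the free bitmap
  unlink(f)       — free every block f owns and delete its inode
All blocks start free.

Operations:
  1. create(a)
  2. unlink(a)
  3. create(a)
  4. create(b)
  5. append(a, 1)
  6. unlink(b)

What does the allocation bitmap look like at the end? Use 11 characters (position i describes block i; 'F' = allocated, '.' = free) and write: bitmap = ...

bitmap = F.F........

  1. create(a)  ⇒  F..........  {a→[0]}
  2. unlink(a)  ⇒  ...........  {}
  3. create(a)  ⇒  F..........  {a→[0]}
  4. create(b)  ⇒  FF.........  {a→[0]; b→[1]}
  5. append(a, 1)  ⇒  FFF........  {a→[0, 2]; b→[1]}
  6. unlink(b)  ⇒  F.F........  {a→[0, 2]}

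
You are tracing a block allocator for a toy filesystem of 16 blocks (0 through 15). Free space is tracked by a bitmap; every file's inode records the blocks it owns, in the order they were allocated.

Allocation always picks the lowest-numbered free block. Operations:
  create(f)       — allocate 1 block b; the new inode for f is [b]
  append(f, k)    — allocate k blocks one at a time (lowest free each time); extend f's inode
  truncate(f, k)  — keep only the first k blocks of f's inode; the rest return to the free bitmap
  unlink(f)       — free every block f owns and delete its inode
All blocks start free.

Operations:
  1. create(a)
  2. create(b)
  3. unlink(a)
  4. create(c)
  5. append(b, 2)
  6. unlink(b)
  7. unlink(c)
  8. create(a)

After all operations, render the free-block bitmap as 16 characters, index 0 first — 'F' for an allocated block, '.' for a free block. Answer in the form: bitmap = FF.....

[1] create(a) — a=0 (map F...............)
[2] create(b) — a=0 b=1 (map FF..............)
[3] unlink(a) — b=1 (map .F..............)
[4] create(c) — b=1 c=0 (map FF..............)
[5] append(b, 2) — b=1,2,3 c=0 (map FFFF............)
[6] unlink(b) — c=0 (map F...............)
[7] unlink(c) —  (map ................)
[8] create(a) — a=0 (map F...............)

bitmap = F...............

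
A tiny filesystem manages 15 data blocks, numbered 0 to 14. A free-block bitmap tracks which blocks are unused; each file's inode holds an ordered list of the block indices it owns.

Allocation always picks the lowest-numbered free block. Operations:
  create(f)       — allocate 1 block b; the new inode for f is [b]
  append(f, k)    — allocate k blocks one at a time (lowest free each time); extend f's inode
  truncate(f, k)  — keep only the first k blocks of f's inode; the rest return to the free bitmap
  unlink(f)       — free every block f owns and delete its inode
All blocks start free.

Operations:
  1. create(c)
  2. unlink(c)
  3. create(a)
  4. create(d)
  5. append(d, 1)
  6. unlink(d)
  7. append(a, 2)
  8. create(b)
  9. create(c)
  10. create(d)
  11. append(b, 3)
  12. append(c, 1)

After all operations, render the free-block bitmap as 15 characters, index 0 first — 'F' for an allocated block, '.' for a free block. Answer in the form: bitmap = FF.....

bitmap = FFFFFFFFFF.....

after create(c) → c:[0]  free=[F..............]
after unlink(c) →   free=[...............]
after create(a) → a:[0]  free=[F..............]
after create(d) → a:[0], d:[1]  free=[FF.............]
after append(d, 1) → a:[0], d:[1, 2]  free=[FFF............]
after unlink(d) → a:[0]  free=[F..............]
after append(a, 2) → a:[0, 1, 2]  free=[FFF............]
after create(b) → a:[0, 1, 2], b:[3]  free=[FFFF...........]
after create(c) → a:[0, 1, 2], b:[3], c:[4]  free=[FFFFF..........]
after create(d) → a:[0, 1, 2], b:[3], c:[4], d:[5]  free=[FFFFFF.........]
after append(b, 3) → a:[0, 1, 2], b:[3, 6, 7, 8], c:[4], d:[5]  free=[FFFFFFFFF......]
after append(c, 1) → a:[0, 1, 2], b:[3, 6, 7, 8], c:[4, 9], d:[5]  free=[FFFFFFFFFF.....]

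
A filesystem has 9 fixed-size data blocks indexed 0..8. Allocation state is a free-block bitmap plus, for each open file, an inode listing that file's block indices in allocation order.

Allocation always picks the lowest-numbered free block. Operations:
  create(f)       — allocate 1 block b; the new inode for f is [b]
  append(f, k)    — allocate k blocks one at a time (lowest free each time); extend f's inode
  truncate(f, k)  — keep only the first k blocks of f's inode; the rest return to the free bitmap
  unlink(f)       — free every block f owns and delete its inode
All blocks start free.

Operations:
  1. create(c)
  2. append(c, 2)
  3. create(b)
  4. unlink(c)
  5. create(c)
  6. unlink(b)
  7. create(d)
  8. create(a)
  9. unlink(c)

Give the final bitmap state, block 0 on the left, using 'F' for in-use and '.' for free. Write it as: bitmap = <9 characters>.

bitmap = .FF......

  1. create(c)  ⇒  F........  {c→[0]}
  2. append(c, 2)  ⇒  FFF......  {c→[0, 1, 2]}
  3. create(b)  ⇒  FFFF.....  {b→[3]; c→[0, 1, 2]}
  4. unlink(c)  ⇒  ...F.....  {b→[3]}
  5. create(c)  ⇒  F..F.....  {b→[3]; c→[0]}
  6. unlink(b)  ⇒  F........  {c→[0]}
  7. create(d)  ⇒  FF.......  {c→[0]; d→[1]}
  8. create(a)  ⇒  FFF......  {a→[2]; c→[0]; d→[1]}
  9. unlink(c)  ⇒  .FF......  {a→[2]; d→[1]}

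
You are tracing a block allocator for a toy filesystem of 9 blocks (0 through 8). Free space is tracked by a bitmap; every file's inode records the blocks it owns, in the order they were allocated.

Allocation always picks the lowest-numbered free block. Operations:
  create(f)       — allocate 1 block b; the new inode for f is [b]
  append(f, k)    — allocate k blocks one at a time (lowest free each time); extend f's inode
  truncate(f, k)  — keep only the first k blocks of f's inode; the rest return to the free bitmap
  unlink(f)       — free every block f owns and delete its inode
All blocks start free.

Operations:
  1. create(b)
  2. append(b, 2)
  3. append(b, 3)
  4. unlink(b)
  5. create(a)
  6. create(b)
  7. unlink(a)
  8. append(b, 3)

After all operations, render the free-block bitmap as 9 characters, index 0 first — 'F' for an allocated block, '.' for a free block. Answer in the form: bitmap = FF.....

[1] create(b) — b=0 (map F........)
[2] append(b, 2) — b=0,1,2 (map FFF......)
[3] append(b, 3) — b=0,1,2,3,4,5 (map FFFFFF...)
[4] unlink(b) —  (map .........)
[5] create(a) — a=0 (map F........)
[6] create(b) — a=0 b=1 (map FF.......)
[7] unlink(a) — b=1 (map .F.......)
[8] append(b, 3) — b=1,0,2,3 (map FFFF.....)

bitmap = FFFF.....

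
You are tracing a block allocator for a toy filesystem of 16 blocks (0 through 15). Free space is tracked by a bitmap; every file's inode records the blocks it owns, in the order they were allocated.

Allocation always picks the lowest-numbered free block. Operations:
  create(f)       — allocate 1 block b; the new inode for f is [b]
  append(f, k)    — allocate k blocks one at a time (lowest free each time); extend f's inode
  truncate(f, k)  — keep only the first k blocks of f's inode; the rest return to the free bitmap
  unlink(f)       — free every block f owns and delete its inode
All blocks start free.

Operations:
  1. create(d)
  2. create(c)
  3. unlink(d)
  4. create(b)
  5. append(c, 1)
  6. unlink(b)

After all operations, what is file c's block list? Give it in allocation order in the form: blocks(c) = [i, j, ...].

create(d): bitmap=F............... | d=[0]
create(c): bitmap=FF.............. | c=[1] d=[0]
unlink(d): bitmap=.F.............. | c=[1]
create(b): bitmap=FF.............. | b=[0] c=[1]
append(c, 1): bitmap=FFF............. | b=[0] c=[1, 2]
unlink(b): bitmap=.FF............. | c=[1, 2]

blocks(c) = [1, 2]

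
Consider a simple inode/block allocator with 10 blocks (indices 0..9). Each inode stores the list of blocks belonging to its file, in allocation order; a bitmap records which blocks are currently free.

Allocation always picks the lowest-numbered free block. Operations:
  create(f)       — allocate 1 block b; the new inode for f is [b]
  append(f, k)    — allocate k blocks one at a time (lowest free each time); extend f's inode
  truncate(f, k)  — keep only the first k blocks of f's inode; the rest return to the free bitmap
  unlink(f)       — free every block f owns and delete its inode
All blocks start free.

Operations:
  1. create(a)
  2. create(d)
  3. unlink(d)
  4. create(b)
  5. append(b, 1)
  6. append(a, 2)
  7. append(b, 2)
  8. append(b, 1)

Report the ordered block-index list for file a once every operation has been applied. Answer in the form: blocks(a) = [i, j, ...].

blocks(a) = [0, 3, 4]

after create(a) → a:[0]  free=[F.........]
after create(d) → a:[0], d:[1]  free=[FF........]
after unlink(d) → a:[0]  free=[F.........]
after create(b) → a:[0], b:[1]  free=[FF........]
after append(b, 1) → a:[0], b:[1, 2]  free=[FFF.......]
after append(a, 2) → a:[0, 3, 4], b:[1, 2]  free=[FFFFF.....]
after append(b, 2) → a:[0, 3, 4], b:[1, 2, 5, 6]  free=[FFFFFFF...]
after append(b, 1) → a:[0, 3, 4], b:[1, 2, 5, 6, 7]  free=[FFFFFFFF..]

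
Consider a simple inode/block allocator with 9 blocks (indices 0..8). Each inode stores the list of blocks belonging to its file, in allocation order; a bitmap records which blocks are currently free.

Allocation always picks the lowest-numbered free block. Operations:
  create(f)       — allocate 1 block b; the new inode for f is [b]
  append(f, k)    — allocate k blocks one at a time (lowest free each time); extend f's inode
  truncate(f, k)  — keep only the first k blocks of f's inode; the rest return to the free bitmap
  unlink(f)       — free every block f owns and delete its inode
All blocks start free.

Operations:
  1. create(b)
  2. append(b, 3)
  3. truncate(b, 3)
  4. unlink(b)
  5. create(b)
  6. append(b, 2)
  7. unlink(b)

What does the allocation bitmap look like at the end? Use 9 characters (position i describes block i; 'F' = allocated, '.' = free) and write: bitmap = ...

  1. create(b)  ⇒  F........  {b→[0]}
  2. append(b, 3)  ⇒  FFFF.....  {b→[0, 1, 2, 3]}
  3. truncate(b, 3)  ⇒  FFF......  {b→[0, 1, 2]}
  4. unlink(b)  ⇒  .........  {}
  5. create(b)  ⇒  F........  {b→[0]}
  6. append(b, 2)  ⇒  FFF......  {b→[0, 1, 2]}
  7. unlink(b)  ⇒  .........  {}

bitmap = .........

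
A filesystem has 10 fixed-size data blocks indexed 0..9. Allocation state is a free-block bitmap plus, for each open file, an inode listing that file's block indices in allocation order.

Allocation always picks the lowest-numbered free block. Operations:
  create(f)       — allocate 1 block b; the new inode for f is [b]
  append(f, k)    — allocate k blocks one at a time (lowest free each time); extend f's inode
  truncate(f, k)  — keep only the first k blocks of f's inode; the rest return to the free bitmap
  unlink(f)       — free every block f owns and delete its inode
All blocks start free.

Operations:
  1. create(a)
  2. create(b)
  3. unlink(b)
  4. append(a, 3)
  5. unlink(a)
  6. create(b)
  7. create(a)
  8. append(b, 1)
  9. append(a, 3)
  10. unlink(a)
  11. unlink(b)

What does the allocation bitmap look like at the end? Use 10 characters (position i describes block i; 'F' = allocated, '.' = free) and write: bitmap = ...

bitmap = ..........

create(a): bitmap=F......... | a=[0]
create(b): bitmap=FF........ | a=[0] b=[1]
unlink(b): bitmap=F......... | a=[0]
append(a, 3): bitmap=FFFF...... | a=[0, 1, 2, 3]
unlink(a): bitmap=.......... | 
create(b): bitmap=F......... | b=[0]
create(a): bitmap=FF........ | a=[1] b=[0]
append(b, 1): bitmap=FFF....... | a=[1] b=[0, 2]
append(a, 3): bitmap=FFFFFF.... | a=[1, 3, 4, 5] b=[0, 2]
unlink(a): bitmap=F.F....... | b=[0, 2]
unlink(b): bitmap=.......... | 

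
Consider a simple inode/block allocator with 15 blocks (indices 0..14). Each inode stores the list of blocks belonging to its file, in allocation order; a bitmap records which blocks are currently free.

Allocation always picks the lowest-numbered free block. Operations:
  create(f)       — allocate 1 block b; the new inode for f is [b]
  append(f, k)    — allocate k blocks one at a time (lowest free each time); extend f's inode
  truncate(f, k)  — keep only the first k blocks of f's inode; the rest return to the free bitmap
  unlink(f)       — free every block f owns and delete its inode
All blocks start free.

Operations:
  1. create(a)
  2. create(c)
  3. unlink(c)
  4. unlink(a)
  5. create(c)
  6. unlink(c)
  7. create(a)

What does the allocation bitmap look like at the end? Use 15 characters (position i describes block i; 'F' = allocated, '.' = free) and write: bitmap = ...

bitmap = F..............

create(a): bitmap=F.............. | a=[0]
create(c): bitmap=FF............. | a=[0] c=[1]
unlink(c): bitmap=F.............. | a=[0]
unlink(a): bitmap=............... | 
create(c): bitmap=F.............. | c=[0]
unlink(c): bitmap=............... | 
create(a): bitmap=F.............. | a=[0]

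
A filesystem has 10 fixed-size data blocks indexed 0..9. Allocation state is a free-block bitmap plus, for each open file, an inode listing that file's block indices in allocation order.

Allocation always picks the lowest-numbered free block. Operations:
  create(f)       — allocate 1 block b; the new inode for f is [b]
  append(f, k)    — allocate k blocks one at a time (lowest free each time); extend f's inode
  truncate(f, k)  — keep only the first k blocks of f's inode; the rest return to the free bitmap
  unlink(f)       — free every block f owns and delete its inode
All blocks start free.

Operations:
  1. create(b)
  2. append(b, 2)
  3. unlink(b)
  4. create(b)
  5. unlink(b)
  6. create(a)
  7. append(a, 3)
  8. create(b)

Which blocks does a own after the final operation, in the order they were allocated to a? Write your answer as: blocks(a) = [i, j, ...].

blocks(a) = [0, 1, 2, 3]

create(b): bitmap=F......... | b=[0]
append(b, 2): bitmap=FFF....... | b=[0, 1, 2]
unlink(b): bitmap=.......... | 
create(b): bitmap=F......... | b=[0]
unlink(b): bitmap=.......... | 
create(a): bitmap=F......... | a=[0]
append(a, 3): bitmap=FFFF...... | a=[0, 1, 2, 3]
create(b): bitmap=FFFFF..... | a=[0, 1, 2, 3] b=[4]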